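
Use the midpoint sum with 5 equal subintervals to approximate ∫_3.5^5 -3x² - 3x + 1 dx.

Δx = (5 − 3.5)/5 = 0.3.
Midpoints: 3.65, 3.95, 4.25, 4.55, 4.85.
f(3.65) = -49.9175, f(3.95) = -57.6575, f(4.25) = -65.9375, f(4.55) = -74.7575, f(4.85) = -84.1175.
Sum = Δx · [f(3.65) + f(3.95) + f(4.25) + f(4.55) + f(4.85)].
Sum = -99.71625.

-99.71625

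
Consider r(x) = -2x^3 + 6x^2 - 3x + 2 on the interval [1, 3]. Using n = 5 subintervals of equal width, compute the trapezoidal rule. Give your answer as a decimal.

Δx = (3 − 1)/5 = 0.4.
r(1) = 3, r(1.4) = 4.072, r(1.8) = 4.376, r(2.2) = 3.144, r(2.6) = -0.392, r(3) = -7.
T_5 = (Δx/2)·[r(x_0) + 2r(x_1) + ... + 2r(x_{4}) + r(x_5)].
Sum = 3.68.

3.68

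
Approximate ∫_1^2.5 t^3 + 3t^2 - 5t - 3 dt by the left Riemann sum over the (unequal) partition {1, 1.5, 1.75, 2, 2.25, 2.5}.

3.4375

Subinterval widths: 0.5, 0.25, 0.25, 0.25, 0.25.
Left endpoints: 1, 1.5, 1.75, 2, 2.25.
f(1) = -4, f(1.5) = -0.375, f(1.75) = 2.796875, f(2) = 7, f(2.25) = 12.328125.
Sum = Σ Δt_i · f(t_i).
Sum = 3.4375.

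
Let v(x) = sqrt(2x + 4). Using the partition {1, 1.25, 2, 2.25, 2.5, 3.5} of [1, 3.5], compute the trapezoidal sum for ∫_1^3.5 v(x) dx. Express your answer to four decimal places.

7.2573

Subinterval widths: 0.25, 0.75, 0.25, 0.25, 1.
v(1) ≈ 2.4495, v(1.25) ≈ 2.5495, v(2) ≈ 2.8284, v(2.25) ≈ 2.9155, v(2.5) ≈ 3.0000, v(3.5) ≈ 3.3166.
On each subinterval the trapezoid contributes (Δx_i/2)·[v(x_{i-1}) + v(x_i)].
Sum ≈ 7.2573.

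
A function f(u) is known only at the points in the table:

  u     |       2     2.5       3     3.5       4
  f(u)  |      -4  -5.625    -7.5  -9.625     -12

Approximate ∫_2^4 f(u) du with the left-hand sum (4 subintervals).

Δu = 0.5.
Sum = 0.5·[(-4) + (-5.625) + (-7.5) + (-9.625)] = -13.375.

-13.375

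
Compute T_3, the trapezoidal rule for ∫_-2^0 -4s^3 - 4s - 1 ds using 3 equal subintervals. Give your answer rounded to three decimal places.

23.778

Δs = (0 − (-2))/3 = 2/3.
f(-2) = 39, f(-4/3) = 373/27, f(-2/3) = 77/27, f(0) = -1.
T_3 = (Δs/2)·[f(s_0) + 2f(s_1) + 2f(s_2) + f(s_3)].
Sum ≈ 23.778.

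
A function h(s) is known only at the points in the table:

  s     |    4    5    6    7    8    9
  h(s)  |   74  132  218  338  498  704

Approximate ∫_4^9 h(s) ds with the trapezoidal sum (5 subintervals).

1575

Δs = 1.
T_5 = (1/2)·[74 + 2·132 + 2·218 + 2·338 + 2·498 + 704] = 1575.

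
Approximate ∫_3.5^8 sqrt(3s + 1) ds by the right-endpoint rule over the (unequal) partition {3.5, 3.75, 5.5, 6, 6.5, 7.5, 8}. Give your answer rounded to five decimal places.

Subinterval widths: 0.25, 1.75, 0.5, 0.5, 1, 0.5.
Right endpoints: 3.75, 5.5, 6, 6.5, 7.5, 8.
f(3.75) ≈ 3.50000, f(5.5) ≈ 4.18330, f(6) ≈ 4.35890, f(6.5) ≈ 4.52769, f(7.5) ≈ 4.84768, f(8) ≈ 5.00000.
Sum = Σ Δs_i · f(s_i).
Sum ≈ 19.98675.

19.98675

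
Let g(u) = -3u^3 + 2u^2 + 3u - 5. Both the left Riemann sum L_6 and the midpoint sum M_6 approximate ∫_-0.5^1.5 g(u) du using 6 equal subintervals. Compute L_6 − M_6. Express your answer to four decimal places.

-0.0556

L_6 ≈ -8.425926.
M_6 ≈ -8.370370.
L_6 − M_6 ≈ -0.0556.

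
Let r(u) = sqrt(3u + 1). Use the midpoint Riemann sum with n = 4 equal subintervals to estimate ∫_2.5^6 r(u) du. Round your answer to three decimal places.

12.903

Δu = (6 − 2.5)/4 = 0.875.
Midpoints: 2.9375, 3.8125, 4.6875, 5.5625.
r(2.9375) ≈ 3.132, r(3.8125) ≈ 3.527, r(4.6875) ≈ 3.881, r(5.5625) ≈ 4.206.
Sum = Δu · [r(2.9375) + r(3.8125) + r(4.6875) + r(5.5625)].
Sum ≈ 12.903.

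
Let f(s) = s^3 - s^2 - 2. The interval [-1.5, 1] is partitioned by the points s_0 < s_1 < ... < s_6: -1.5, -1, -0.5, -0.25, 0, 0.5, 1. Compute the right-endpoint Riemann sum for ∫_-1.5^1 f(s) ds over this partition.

Subinterval widths: 0.5, 0.5, 0.25, 0.25, 0.5, 0.5.
Right endpoints: -1, -0.5, -0.25, 0, 0.5, 1.
f(-1) = -4, f(-0.5) = -2.375, f(-0.25) = -2.078125, f(0) = -2, f(0.5) = -2.125, f(1) = -2.
Sum = Σ Δs_i · f(s_i).
Sum = -6.26953125.

-6.26953125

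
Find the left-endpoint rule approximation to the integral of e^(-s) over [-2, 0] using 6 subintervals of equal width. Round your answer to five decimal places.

7.51295

Δs = (0 − (-2))/6 = 1/3.
Left endpoints: -2, -5/3, -4/3, -1, -2/3, -1/3.
f(-2) ≈ 7.38906, f(-5/3) ≈ 5.29449, f(-4/3) ≈ 3.79367, f(-1) ≈ 2.71828, f(-2/3) ≈ 1.94773, f(-1/3) ≈ 1.39561.
Sum = Δs · [f(-2) + f(-5/3) + f(-4/3) + ...].
Sum ≈ 7.51295.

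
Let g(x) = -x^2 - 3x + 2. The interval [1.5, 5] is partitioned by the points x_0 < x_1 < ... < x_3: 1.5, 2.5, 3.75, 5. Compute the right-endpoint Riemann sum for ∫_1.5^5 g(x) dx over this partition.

-88.390625

Subinterval widths: 1, 1.25, 1.25.
Right endpoints: 2.5, 3.75, 5.
g(2.5) = -11.75, g(3.75) = -23.3125, g(5) = -38.
Sum = Σ Δx_i · g(x_i).
Sum = -88.390625.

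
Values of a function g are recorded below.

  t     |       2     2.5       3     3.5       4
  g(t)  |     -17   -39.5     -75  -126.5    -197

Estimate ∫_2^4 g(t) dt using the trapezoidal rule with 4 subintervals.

-174

Δt = 0.5.
T_4 = (0.5/2)·[(-17) + 2·(-39.5) + 2·(-75) + 2·(-126.5) + (-197)] = -174.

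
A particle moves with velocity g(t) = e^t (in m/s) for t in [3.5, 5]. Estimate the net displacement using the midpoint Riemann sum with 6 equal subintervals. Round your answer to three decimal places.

Δt = (5 − 3.5)/6 = 0.25.
Midpoints: 3.625, 3.875, 4.125, 4.375, 4.625, 4.875.
g(3.625) ≈ 37.525, g(3.875) ≈ 48.183, g(4.125) ≈ 61.868, g(4.375) ≈ 79.440, g(4.625) ≈ 102.003, g(4.875) ≈ 130.974.
Sum = Δt · [g(3.625) + g(3.875) + g(4.125) + ...].
Sum ≈ 114.998.

114.998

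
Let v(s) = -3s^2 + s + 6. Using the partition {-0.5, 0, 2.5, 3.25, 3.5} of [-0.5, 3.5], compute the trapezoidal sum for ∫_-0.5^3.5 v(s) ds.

Subinterval widths: 0.5, 2.5, 0.75, 0.25.
v(-0.5) = 4.75, v(0) = 6, v(2.5) = -10.25, v(3.25) = -22.4375, v(3.5) = -27.25.
On each subinterval the trapezoid contributes (Δs_i/2)·[v(s_{i-1}) + v(s_i)].
Sum = -21.09375.

-21.09375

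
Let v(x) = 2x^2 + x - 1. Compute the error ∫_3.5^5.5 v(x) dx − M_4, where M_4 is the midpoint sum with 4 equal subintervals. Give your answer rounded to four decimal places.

Exact integral: ∫_3.5^5.5 v(x) dx ≈ 89.333333.
M_4 = 89.25.
Error ≈ 89.333333 − 89.25 ≈ 0.0833.

0.0833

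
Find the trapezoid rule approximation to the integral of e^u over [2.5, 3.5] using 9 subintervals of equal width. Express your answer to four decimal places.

20.9545

Δu = (3.5 − 2.5)/9 = 1/9.
f(2.5) ≈ 12.1825, f(47/18) ≈ 13.6142, f(49/18) ≈ 15.2141, f(17/6) ≈ 17.0020, f(53/18) ≈ 19.0001, f(55/18) ≈ 21.2330, f(19/6) ≈ 23.7283, f(59/18) ≈ 26.5168, f(61/18) ≈ 29.6330, f(3.5) ≈ 33.1155.
T_9 = (Δu/2)·[f(u_0) + 2f(u_1) + ... + 2f(u_{8}) + f(u_9)].
Sum ≈ 20.9545.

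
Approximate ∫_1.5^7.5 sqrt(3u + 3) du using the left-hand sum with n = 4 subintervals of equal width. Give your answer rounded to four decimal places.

Δu = (7.5 − 1.5)/4 = 1.5.
Left endpoints: 1.5, 3, 4.5, 6.
f(1.5) ≈ 2.7386, f(3) ≈ 3.4641, f(4.5) ≈ 4.0620, f(6) ≈ 4.5826.
Sum = Δu · [f(1.5) + f(3) + f(4.5) + f(6)].
Sum ≈ 22.2710.

22.2710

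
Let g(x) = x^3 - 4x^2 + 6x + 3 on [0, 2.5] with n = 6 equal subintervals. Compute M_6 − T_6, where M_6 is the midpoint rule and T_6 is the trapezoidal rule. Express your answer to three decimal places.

M_6 ≈ 15.19133.
T_6 ≈ 15.16421.
M_6 − T_6 ≈ 0.027.

0.027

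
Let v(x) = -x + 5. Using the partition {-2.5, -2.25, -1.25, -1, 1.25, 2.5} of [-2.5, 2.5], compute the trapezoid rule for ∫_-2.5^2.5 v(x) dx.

Subinterval widths: 0.25, 1, 0.25, 2.25, 1.25.
v(-2.5) = 7.5, v(-2.25) = 7.25, v(-1.25) = 6.25, v(-1) = 6, v(1.25) = 3.75, v(2.5) = 2.5.
On each subinterval the trapezoid contributes (Δx_i/2)·[v(x_{i-1}) + v(x_i)].
Sum = 25.

25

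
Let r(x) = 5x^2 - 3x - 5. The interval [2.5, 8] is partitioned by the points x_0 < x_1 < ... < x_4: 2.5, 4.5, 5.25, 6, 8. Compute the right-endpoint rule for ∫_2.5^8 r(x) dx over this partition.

Subinterval widths: 2, 0.75, 0.75, 2.
Right endpoints: 4.5, 5.25, 6, 8.
r(4.5) = 82.75, r(5.25) = 117.0625, r(6) = 157, r(8) = 291.
Sum = Σ Δx_i · r(x_i).
Sum = 953.046875.

953.046875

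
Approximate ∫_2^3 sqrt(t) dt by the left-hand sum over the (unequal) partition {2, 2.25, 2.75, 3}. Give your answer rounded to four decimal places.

1.5181

Subinterval widths: 0.25, 0.5, 0.25.
Left endpoints: 2, 2.25, 2.75.
f(2) ≈ 1.4142, f(2.25) ≈ 1.5000, f(2.75) ≈ 1.6583.
Sum = Σ Δt_i · f(t_i).
Sum ≈ 1.5181.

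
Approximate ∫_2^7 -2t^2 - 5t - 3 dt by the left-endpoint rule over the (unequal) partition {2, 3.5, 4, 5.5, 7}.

Subinterval widths: 1.5, 0.5, 1.5, 1.5.
Left endpoints: 2, 3.5, 4, 5.5.
f(2) = -21, f(3.5) = -45, f(4) = -55, f(5.5) = -91.
Sum = Σ Δt_i · f(t_i).
Sum = -273.

-273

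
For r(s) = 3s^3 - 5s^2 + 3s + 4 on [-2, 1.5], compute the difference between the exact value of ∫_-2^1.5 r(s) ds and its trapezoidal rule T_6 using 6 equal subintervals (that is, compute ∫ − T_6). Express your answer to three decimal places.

Exact integral: ∫_-2^1.5 r(s) ds ≈ -15.78646.
T_6 ≈ -17.22555.
Error ≈ -15.78646 − (-17.22555) ≈ 1.439.

1.439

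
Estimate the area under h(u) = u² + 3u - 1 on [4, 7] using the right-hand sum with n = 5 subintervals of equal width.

Δu = (7 − 4)/5 = 0.6.
Right endpoints: 4.6, 5.2, 5.8, 6.4, 7.
h(4.6) = 33.96, h(5.2) = 41.64, h(5.8) = 50.04, h(6.4) = 59.16, h(7) = 69.
Sum = Δu · [h(4.6) + h(5.2) + h(5.8) + h(6.4) + h(7)].
Sum = 152.28.

152.28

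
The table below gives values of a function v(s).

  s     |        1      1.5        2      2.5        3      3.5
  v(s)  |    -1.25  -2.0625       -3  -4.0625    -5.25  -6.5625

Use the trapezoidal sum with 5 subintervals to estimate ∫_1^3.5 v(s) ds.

-9.140625

Δs = 0.5.
T_5 = (0.5/2)·[(-1.25) + 2·(-2.0625) + 2·(-3) + 2·(-4.0625) + 2·(-5.25) + (-6.5625)] = -9.140625.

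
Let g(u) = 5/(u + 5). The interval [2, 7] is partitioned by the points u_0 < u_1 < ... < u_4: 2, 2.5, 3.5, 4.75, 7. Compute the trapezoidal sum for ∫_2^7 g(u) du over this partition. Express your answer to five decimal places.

Subinterval widths: 0.5, 1, 1.25, 2.25.
g(2) = 5/7, g(2.5) = 2/3, g(3.5) = 10/17, g(4.75) = 20/39, g(7) = 5/12.
On each subinterval the trapezoid contributes (Δu_i/2)·[g(u_{i-1}) + g(u_i)].
Sum ≈ 2.70652.

2.70652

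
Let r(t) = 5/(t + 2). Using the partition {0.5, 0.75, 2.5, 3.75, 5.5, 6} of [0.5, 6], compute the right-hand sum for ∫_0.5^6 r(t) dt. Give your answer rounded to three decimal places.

4.965

Subinterval widths: 0.25, 1.75, 1.25, 1.75, 0.5.
Right endpoints: 0.75, 2.5, 3.75, 5.5, 6.
r(0.75) = 20/11, r(2.5) = 10/9, r(3.75) = 20/23, r(5.5) = 2/3, r(6) = 0.625.
Sum = Σ Δt_i · r(t_i).
Sum ≈ 4.965.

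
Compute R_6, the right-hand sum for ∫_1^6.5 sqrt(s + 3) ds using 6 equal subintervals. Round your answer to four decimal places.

14.6772

Δs = (6.5 − 1)/6 = 11/12.
Right endpoints: 23/12, 17/6, 3.75, 14/3, 67/12, 6.5.
f(23/12) ≈ 2.2174, f(17/6) ≈ 2.4152, f(3.75) ≈ 2.5981, f(14/3) ≈ 2.7689, f(67/12) ≈ 2.9297, f(6.5) ≈ 3.0822.
Sum = Δs · [f(23/12) + f(17/6) + f(3.75) + ...].
Sum ≈ 14.6772.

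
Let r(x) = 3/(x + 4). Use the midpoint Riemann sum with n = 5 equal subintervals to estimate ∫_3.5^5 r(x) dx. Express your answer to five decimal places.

0.54690

Δx = (5 − 3.5)/5 = 0.3.
Midpoints: 3.65, 3.95, 4.25, 4.55, 4.85.
r(3.65) = 20/51, r(3.95) = 20/53, r(4.25) = 4/11, r(4.55) = 20/57, r(4.85) = 20/59.
Sum = Δx · [r(3.65) + r(3.95) + r(4.25) + r(4.55) + r(4.85)].
Sum ≈ 0.54690.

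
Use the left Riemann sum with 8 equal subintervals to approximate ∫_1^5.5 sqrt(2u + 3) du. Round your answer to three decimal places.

13.306

Δu = (5.5 − 1)/8 = 0.5625.
Left endpoints: 1, 1.5625, 2.125, 2.6875, 3.25, 3.8125, 4.375, 4.9375.
f(1) ≈ 2.236, f(1.5625) ≈ 2.475, f(2.125) ≈ 2.693, f(2.6875) ≈ 2.894, f(3.25) ≈ 3.082, f(3.8125) ≈ 3.260, f(4.375) ≈ 3.428, f(4.9375) ≈ 3.588.
Sum = Δu · [f(1) + f(1.5625) + f(2.125) + ...].
Sum ≈ 13.306.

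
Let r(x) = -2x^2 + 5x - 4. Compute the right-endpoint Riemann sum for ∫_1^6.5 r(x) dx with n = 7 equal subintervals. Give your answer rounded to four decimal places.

-124.0306

Δx = (6.5 − 1)/7 = 11/14.
Right endpoints: 25/14, 18/7, 47/14, 29/7, 69/14, 40/7, 6.5.
r(25/14) = -71/49, r(18/7) = -214/49, r(47/14) = -478/49, r(29/7) = -863/49, r(69/14) = -1369/49, r(40/7) = -1996/49, r(6.5) = -56.
Sum = Δx · [r(25/14) + r(18/7) + r(47/14) + ...].
Sum ≈ -124.0306.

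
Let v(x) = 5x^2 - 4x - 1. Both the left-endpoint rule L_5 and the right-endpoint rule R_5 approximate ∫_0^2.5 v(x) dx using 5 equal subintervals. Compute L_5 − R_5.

L_5 = 6.25.
R_5 = 16.875.
L_5 − R_5 = -10.625.

-10.625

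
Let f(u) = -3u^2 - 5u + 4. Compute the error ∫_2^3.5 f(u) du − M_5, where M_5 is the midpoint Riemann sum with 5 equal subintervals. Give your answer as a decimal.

Exact integral: ∫_2^3.5 f(u) du = -49.5.
M_5 = -49.46625.
Error = -49.5 − (-49.46625) = -0.03375.

-0.03375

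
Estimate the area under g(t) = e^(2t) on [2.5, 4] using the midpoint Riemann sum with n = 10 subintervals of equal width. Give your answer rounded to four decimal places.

1410.9753

Δt = (4 − 2.5)/10 = 0.15.
Midpoints: 2.575, 2.725, 2.875, 3.025, 3.175, 3.325, 3.475, 3.625, 3.775, 3.925.
g(2.575) ≈ 172.4315, g(2.725) ≈ 232.7582, g(2.875) ≈ 314.1907, g(3.025) ≈ 424.1130, g(3.175) ≈ 572.4927, g(3.325) ≈ 772.7843, g(3.475) ≈ 1043.1497, g(3.625) ≈ 1408.1048, g(3.775) ≈ 1900.7427, g(3.925) ≈ 2565.7343.
Sum = Δt · [g(2.575) + g(2.725) + g(2.875) + ...].
Sum ≈ 1410.9753.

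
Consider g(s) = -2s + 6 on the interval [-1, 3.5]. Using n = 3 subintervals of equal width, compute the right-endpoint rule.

Δs = (3.5 − (-1))/3 = 1.5.
Right endpoints: 0.5, 2, 3.5.
g(0.5) = 5, g(2) = 2, g(3.5) = -1.
Sum = Δs · [g(0.5) + g(2) + g(3.5)].
Sum = 9.

9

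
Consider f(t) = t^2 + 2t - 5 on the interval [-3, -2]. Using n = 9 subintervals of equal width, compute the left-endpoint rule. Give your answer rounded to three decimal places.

-3.498

Δt = (-2 − (-3))/9 = 1/9.
Left endpoints: -3, -26/9, -25/9, -8/3, -23/9, -22/9, -7/3, -20/9, -19/9.
f(-3) = -2, f(-26/9) = -197/81, f(-25/9) = -230/81, f(-8/3) = -29/9, f(-23/9) = -290/81, f(-22/9) = -317/81, f(-7/3) = -38/9, f(-20/9) = -365/81, f(-19/9) = -386/81.
Sum = Δt · [f(-3) + f(-26/9) + f(-25/9) + ...].
Sum ≈ -3.498.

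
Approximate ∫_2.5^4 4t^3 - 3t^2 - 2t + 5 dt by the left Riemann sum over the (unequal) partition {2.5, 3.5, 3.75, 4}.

118.5

Subinterval widths: 1, 0.25, 0.25.
Left endpoints: 2.5, 3.5, 3.75.
f(2.5) = 43.75, f(3.5) = 132.75, f(3.75) = 166.25.
Sum = Σ Δt_i · f(t_i).
Sum = 118.5.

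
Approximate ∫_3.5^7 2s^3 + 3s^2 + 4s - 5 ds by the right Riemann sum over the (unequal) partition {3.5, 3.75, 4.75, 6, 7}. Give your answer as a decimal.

Subinterval widths: 0.25, 1, 1.25, 1.
Right endpoints: 3.75, 4.75, 6, 7.
f(3.75) = 157.65625, f(4.75) = 296.03125, f(6) = 559, f(7) = 856.
Sum = Σ Δs_i · f(s_i).
Sum = 1890.1953125.

1890.1953125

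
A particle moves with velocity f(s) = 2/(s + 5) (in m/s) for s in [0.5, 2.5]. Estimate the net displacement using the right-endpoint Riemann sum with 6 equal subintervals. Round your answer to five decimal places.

0.60443

Δs = (2.5 − 0.5)/6 = 1/3.
Right endpoints: 5/6, 7/6, 1.5, 11/6, 13/6, 2.5.
f(5/6) = 12/35, f(7/6) = 12/37, f(1.5) = 4/13, f(11/6) = 12/41, f(13/6) = 12/43, f(2.5) = 4/15.
Sum = Δs · [f(5/6) + f(7/6) + f(1.5) + ...].
Sum ≈ 0.60443.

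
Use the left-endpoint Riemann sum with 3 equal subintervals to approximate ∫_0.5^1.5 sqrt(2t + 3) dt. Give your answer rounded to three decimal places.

Δt = (1.5 − 0.5)/3 = 1/3.
Left endpoints: 0.5, 5/6, 7/6.
f(0.5) ≈ 2.000, f(5/6) ≈ 2.160, f(7/6) ≈ 2.309.
Sum = Δt · [f(0.5) + f(5/6) + f(7/6)].
Sum ≈ 2.157.

2.157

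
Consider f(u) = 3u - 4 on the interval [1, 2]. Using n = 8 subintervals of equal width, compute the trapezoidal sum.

Δu = (2 − 1)/8 = 0.125.
f(1) = -1, f(1.125) = -0.625, f(1.25) = -0.25, f(1.375) = 0.125, f(1.5) = 0.5, f(1.625) = 0.875, f(1.75) = 1.25, f(1.875) = 1.625, f(2) = 2.
T_8 = (Δu/2)·[f(u_0) + 2f(u_1) + ... + 2f(u_{7}) + f(u_8)].
Sum = 0.5.

0.5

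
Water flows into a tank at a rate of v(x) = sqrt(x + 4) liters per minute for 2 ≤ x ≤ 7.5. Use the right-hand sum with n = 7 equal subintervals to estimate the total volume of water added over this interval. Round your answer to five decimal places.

16.56800

Δx = (7.5 − 2)/7 = 11/14.
Right endpoints: 39/14, 25/7, 61/14, 36/7, 83/14, 47/7, 7.5.
v(39/14) ≈ 2.60494, v(25/7) ≈ 2.75162, v(61/14) ≈ 2.89087, v(36/7) ≈ 3.02372, v(83/14) ≈ 3.15096, v(47/7) ≈ 3.27327, v(7.5) ≈ 3.39116.
Sum = Δx · [v(39/14) + v(25/7) + v(61/14) + ...].
Sum ≈ 16.56800.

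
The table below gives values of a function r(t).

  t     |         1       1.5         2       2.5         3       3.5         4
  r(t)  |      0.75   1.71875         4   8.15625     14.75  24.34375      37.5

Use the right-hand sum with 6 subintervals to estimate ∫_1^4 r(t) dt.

Δt = 0.5.
Sum = 0.5·[1.71875 + 4 + 8.15625 + 14.75 + 24.34375 + 37.5] = 45.234375.

45.234375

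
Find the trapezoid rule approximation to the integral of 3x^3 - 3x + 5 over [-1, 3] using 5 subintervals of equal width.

Δx = (3 − (-1))/5 = 0.8.
f(-1) = 5, f(-0.2) = 5.576, f(0.6) = 3.848, f(1.4) = 9.032, f(2.2) = 30.344, f(3) = 77.
T_5 = (Δx/2)·[f(x_0) + 2f(x_1) + ... + 2f(x_{4}) + f(x_5)].
Sum = 71.84.

71.84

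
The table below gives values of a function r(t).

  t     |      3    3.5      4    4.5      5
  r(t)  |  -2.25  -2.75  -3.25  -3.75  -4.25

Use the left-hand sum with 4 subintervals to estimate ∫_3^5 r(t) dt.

-6

Δt = 0.5.
Sum = 0.5·[(-2.25) + (-2.75) + (-3.25) + (-3.75)] = -6.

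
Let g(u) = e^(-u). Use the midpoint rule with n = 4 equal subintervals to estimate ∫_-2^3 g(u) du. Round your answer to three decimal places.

6.882

Δu = (3 − (-2))/4 = 1.25.
Midpoints: -1.375, -0.125, 1.125, 2.375.
g(-1.375) ≈ 3.955, g(-0.125) ≈ 1.133, g(1.125) ≈ 0.325, g(2.375) ≈ 0.093.
Sum = Δu · [g(-1.375) + g(-0.125) + g(1.125) + g(2.375)].
Sum ≈ 6.882.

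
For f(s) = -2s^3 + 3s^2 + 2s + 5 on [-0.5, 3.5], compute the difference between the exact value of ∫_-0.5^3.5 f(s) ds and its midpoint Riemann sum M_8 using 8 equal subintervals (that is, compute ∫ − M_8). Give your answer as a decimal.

-0.5

Exact integral: ∫_-0.5^3.5 f(s) ds = 0.
M_8 = 0.5.
Error = 0 − 0.5 = -0.5.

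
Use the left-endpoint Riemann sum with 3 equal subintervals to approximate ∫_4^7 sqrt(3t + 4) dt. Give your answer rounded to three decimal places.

Δt = (7 − 4)/3 = 1.
Left endpoints: 4, 5, 6.
f(4) ≈ 4.000, f(5) ≈ 4.359, f(6) ≈ 4.690.
Sum = Δt · [f(4) + f(5) + f(6)].
Sum ≈ 13.049.

13.049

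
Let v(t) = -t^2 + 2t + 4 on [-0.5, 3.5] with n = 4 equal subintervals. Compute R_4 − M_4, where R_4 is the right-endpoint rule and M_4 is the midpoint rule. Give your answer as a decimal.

R_4 = 11.
M_4 = 14.
R_4 − M_4 = -3.

-3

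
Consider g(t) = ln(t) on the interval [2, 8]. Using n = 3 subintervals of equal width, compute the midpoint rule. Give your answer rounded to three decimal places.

Δt = (8 − 2)/3 = 2.
Midpoints: 3, 5, 7.
g(3) ≈ 1.099, g(5) ≈ 1.609, g(7) ≈ 1.946.
Sum = Δt · [g(3) + g(5) + g(7)].
Sum ≈ 9.308.

9.308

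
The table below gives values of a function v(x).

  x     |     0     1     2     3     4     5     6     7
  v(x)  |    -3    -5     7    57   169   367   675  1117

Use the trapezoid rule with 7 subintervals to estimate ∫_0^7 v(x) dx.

1827

Δx = 1.
T_7 = (1/2)·[(-3) + 2·(-5) + 2·7 + 2·57 + 2·169 + 2·367 + 2·675 + 1117] = 1827.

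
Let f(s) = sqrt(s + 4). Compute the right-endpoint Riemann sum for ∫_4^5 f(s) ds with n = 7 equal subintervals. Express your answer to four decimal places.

2.9273

Δs = (5 − 4)/7 = 1/7.
Right endpoints: 29/7, 30/7, 31/7, 32/7, 33/7, 34/7, 5.
f(29/7) ≈ 2.8536, f(30/7) ≈ 2.8785, f(31/7) ≈ 2.9032, f(32/7) ≈ 2.9277, f(33/7) ≈ 2.9520, f(34/7) ≈ 2.9761, f(5) ≈ 3.0000.
Sum = Δs · [f(29/7) + f(30/7) + f(31/7) + ...].
Sum ≈ 2.9273.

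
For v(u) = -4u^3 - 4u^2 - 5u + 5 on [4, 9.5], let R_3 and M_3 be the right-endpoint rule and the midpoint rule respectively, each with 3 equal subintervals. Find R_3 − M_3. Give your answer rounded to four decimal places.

-3599.3299

R_3 ≈ -12573.407407.
M_3 ≈ -8974.077546.
R_3 − M_3 ≈ -3599.3299.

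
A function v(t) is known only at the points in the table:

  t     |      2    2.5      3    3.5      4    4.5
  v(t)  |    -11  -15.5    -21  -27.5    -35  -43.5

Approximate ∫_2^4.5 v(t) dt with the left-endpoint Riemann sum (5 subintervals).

Δt = 0.5.
Sum = 0.5·[(-11) + (-15.5) + (-21) + (-27.5) + (-35)] = -55.

-55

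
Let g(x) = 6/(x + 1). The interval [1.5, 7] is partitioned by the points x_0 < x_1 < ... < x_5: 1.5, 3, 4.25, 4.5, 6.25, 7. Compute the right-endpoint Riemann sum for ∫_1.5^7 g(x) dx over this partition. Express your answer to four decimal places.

5.9621

Subinterval widths: 1.5, 1.25, 0.25, 1.75, 0.75.
Right endpoints: 3, 4.25, 4.5, 6.25, 7.
g(3) = 1.5, g(4.25) = 8/7, g(4.5) = 12/11, g(6.25) = 24/29, g(7) = 0.75.
Sum = Σ Δx_i · g(x_i).
Sum ≈ 5.9621.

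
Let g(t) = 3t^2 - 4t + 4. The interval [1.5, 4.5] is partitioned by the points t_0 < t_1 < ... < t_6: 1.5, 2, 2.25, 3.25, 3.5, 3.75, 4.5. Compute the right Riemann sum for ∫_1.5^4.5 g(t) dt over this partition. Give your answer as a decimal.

78.78125

Subinterval widths: 0.5, 0.25, 1, 0.25, 0.25, 0.75.
Right endpoints: 2, 2.25, 3.25, 3.5, 3.75, 4.5.
g(2) = 8, g(2.25) = 10.1875, g(3.25) = 22.6875, g(3.5) = 26.75, g(3.75) = 31.1875, g(4.5) = 46.75.
Sum = Σ Δt_i · g(t_i).
Sum = 78.78125.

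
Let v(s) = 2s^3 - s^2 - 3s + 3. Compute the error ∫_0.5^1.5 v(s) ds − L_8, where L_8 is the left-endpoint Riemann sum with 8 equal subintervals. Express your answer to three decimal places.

0.081

Exact integral: ∫_0.5^1.5 v(s) ds ≈ 1.41667.
L_8 = 1.3359375.
Error ≈ 1.41667 − 1.3359375 ≈ 0.081.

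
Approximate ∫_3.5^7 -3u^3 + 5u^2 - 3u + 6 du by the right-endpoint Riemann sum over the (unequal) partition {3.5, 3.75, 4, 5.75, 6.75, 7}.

-1690.078125

Subinterval widths: 0.25, 0.25, 1.75, 1, 0.25.
Right endpoints: 3.75, 4, 5.75, 6.75, 7.
f(3.75) = -93.140625, f(4) = -118, f(5.75) = -416.265625, f(6.75) = -709.078125, f(7) = -799.
Sum = Σ Δu_i · f(u_i).
Sum = -1690.078125.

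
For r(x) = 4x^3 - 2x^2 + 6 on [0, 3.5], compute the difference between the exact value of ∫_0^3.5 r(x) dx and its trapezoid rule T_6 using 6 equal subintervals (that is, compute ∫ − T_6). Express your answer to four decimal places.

Exact integral: ∫_0^3.5 r(x) dx ≈ 142.479167.
T_6 ≈ 146.250579.
Error ≈ 142.479167 − 146.250579 ≈ -3.7714.

-3.7714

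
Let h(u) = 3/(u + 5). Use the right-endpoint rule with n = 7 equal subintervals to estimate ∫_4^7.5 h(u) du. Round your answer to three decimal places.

0.963

Δu = (7.5 − 4)/7 = 0.5.
Right endpoints: 4.5, 5, 5.5, 6, 6.5, 7, 7.5.
h(4.5) = 6/19, h(5) = 0.3, h(5.5) = 2/7, h(6) = 3/11, h(6.5) = 6/23, h(7) = 0.25, h(7.5) = 0.24.
Sum = Δu · [h(4.5) + h(5) + h(5.5) + ...].
Sum ≈ 0.963.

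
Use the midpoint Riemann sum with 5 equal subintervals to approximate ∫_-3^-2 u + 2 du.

Δu = (-2 − (-3))/5 = 0.2.
Midpoints: -2.9, -2.7, -2.5, -2.3, -2.1.
f(-2.9) = -0.9, f(-2.7) = -0.7, f(-2.5) = -0.5, f(-2.3) = -0.3, f(-2.1) = -0.1.
Sum = Δu · [f(-2.9) + f(-2.7) + f(-2.5) + f(-2.3) + f(-2.1)].
Sum = -0.5.

-0.5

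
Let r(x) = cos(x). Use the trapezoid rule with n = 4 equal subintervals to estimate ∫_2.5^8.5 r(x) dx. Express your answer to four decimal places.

Δx = (8.5 − 2.5)/4 = 1.5.
r(2.5) ≈ -0.8011, r(4) ≈ -0.6536, r(5.5) ≈ 0.7087, r(7) ≈ 0.7539, r(8.5) ≈ -0.6020.
T_4 = (Δx/2)·[r(x_0) + 2r(x_1) + 2r(x_2) + 2r(x_3) + r(x_4)].
Sum ≈ 0.1610.

0.1610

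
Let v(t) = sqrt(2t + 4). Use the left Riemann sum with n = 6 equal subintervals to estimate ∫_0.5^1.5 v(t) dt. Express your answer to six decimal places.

2.412339

Δt = (1.5 − 0.5)/6 = 1/6.
Left endpoints: 0.5, 2/3, 5/6, 1, 7/6, 4/3.
v(0.5) ≈ 2.236068, v(2/3) ≈ 2.309401, v(5/6) ≈ 2.380476, v(1) ≈ 2.449490, v(7/6) ≈ 2.516611, v(4/3) ≈ 2.581989.
Sum = Δt · [v(0.5) + v(2/3) + v(5/6) + ...].
Sum ≈ 2.412339.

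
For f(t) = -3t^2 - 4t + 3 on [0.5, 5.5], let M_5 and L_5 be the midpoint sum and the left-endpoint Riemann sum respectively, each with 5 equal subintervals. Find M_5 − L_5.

-51.25

M_5 = -210.
L_5 = -158.75.
M_5 − L_5 = -51.25.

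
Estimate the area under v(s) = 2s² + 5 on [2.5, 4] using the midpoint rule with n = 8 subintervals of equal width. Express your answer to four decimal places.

Δs = (4 − 2.5)/8 = 0.1875.
Midpoints: 2.59375, 2.78125, 2.96875, 3.15625, 3.34375, 3.53125, 3.71875, 3.90625.
v(2.59375) = 9449/512, v(2.78125) = 10481/512, v(2.96875) = 11585/512, v(3.15625) = 12761/512, v(3.34375) = 14009/512, v(3.53125) = 15329/512, v(3.71875) = 16721/512, v(3.90625) = 18185/512.
Sum = Δs · [v(2.59375) + v(2.78125) + v(2.96875) + ...].
Sum ≈ 39.7412.

39.7412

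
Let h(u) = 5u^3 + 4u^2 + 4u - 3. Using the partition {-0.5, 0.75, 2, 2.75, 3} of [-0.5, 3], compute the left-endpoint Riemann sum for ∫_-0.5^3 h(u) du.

80.9765625

Subinterval widths: 1.25, 1.25, 0.75, 0.25.
Left endpoints: -0.5, 0.75, 2, 2.75.
h(-0.5) = -4.625, h(0.75) = 4.359375, h(2) = 61, h(2.75) = 142.234375.
Sum = Σ Δu_i · h(u_i).
Sum = 80.9765625.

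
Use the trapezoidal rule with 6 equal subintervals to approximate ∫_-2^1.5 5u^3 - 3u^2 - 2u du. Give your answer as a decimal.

-24.63671875

Δu = (1.5 − (-2))/6 = 7/12.
f(-2) = -48, f(-17/12) = -30073/1728, f(-5/6) = -715/216, f(-0.25) = 0.234375, f(1/3) = -22/27, f(11/12) = -869/1728, f(1.5) = 7.125.
T_6 = (Δu/2)·[f(u_0) + 2f(u_1) + ... + 2f(u_{5}) + f(u_6)].
Sum = -24.63671875.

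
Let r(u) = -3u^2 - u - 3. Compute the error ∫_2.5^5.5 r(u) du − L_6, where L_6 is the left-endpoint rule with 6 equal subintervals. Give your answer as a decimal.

Exact integral: ∫_2.5^5.5 r(u) du = -171.75.
L_6 = -153.375.
Error = -171.75 − (-153.375) = -18.375.

-18.375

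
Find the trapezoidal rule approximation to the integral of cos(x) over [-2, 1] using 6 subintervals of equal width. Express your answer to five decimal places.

Δx = (1 − (-2))/6 = 0.5.
f(-2) ≈ -0.41615, f(-1.5) ≈ 0.07074, f(-1) ≈ 0.54030, f(-0.5) ≈ 0.87758, f(0) ≈ 1.00000, f(0.5) ≈ 0.87758, f(1) ≈ 0.54030.
T_6 = (Δx/2)·[f(x_0) + 2f(x_1) + ... + 2f(x_{5}) + f(x_6)].
Sum ≈ 1.71414.

1.71414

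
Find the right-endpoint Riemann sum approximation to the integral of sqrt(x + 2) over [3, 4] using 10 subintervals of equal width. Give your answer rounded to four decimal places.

Δx = (4 − 3)/10 = 0.1.
Right endpoints: 3.1, 3.2, 3.3, 3.4, 3.5, 3.6, 3.7, 3.8, 3.9, 4.
f(3.1) ≈ 2.2583, f(3.2) ≈ 2.2804, f(3.3) ≈ 2.3022, f(3.4) ≈ 2.3238, f(3.5) ≈ 2.3452, f(3.6) ≈ 2.3664, f(3.7) ≈ 2.3875, f(3.8) ≈ 2.4083, f(3.9) ≈ 2.4290, f(4) ≈ 2.4495.
Sum = Δx · [f(3.1) + f(3.2) + f(3.3) + ...].
Sum ≈ 2.3551.

2.3551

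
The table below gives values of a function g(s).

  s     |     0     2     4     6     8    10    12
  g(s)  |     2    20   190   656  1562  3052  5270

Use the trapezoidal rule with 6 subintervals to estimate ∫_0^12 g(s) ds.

Δs = 2.
T_6 = (2/2)·[2 + 2·20 + 2·190 + 2·656 + 2·1562 + 2·3052 + 5270] = 16232.

16232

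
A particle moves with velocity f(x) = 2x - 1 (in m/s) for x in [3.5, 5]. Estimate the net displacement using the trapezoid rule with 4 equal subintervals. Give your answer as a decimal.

Δx = (5 − 3.5)/4 = 0.375.
f(3.5) = 6, f(3.875) = 6.75, f(4.25) = 7.5, f(4.625) = 8.25, f(5) = 9.
T_4 = (Δx/2)·[f(x_0) + 2f(x_1) + 2f(x_2) + 2f(x_3) + f(x_4)].
Sum = 11.25.

11.25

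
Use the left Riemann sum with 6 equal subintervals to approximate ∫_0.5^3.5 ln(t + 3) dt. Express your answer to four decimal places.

Δt = (3.5 − 0.5)/6 = 0.5.
Left endpoints: 0.5, 1, 1.5, 2, 2.5, 3.
f(0.5) ≈ 1.2528, f(1) ≈ 1.3863, f(1.5) ≈ 1.5041, f(2) ≈ 1.6094, f(2.5) ≈ 1.7047, f(3) ≈ 1.7918.
Sum = Δt · [f(0.5) + f(1) + f(1.5) + ...].
Sum ≈ 4.6245.

4.6245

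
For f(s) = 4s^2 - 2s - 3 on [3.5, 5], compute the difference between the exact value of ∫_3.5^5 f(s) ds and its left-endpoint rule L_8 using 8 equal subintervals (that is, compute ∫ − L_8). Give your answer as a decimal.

Exact integral: ∫_3.5^5 f(s) ds = 92.25.
L_8 = 87.78515625.
Error = 92.25 − 87.78515625 = 4.46484375.

4.46484375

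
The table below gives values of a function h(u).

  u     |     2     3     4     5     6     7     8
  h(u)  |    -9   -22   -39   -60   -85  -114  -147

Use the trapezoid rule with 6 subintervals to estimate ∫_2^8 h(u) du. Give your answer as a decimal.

-398

Δu = 1.
T_6 = (1/2)·[(-9) + 2·(-22) + 2·(-39) + 2·(-60) + 2·(-85) + 2·(-114) + (-147)] = -398.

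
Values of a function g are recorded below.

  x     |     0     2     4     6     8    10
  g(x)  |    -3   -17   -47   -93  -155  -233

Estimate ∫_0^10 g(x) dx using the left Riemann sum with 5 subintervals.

-630

Δx = 2.
Sum = 2·[(-3) + (-17) + (-47) + (-93) + (-155)] = -630.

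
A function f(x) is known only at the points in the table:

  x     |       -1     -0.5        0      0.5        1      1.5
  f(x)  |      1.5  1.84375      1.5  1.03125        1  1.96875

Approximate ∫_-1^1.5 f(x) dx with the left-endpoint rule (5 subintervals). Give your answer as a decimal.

3.4375

Δx = 0.5.
Sum = 0.5·[1.5 + 1.84375 + 1.5 + 1.03125 + 1] = 3.4375.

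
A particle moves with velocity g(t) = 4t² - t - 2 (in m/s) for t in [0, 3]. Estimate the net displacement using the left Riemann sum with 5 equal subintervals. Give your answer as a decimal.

16.32

Δt = (3 − 0)/5 = 0.6.
Left endpoints: 0, 0.6, 1.2, 1.8, 2.4.
g(0) = -2, g(0.6) = -1.16, g(1.2) = 2.56, g(1.8) = 9.16, g(2.4) = 18.64.
Sum = Δt · [g(0) + g(0.6) + g(1.2) + g(1.8) + g(2.4)].
Sum = 16.32.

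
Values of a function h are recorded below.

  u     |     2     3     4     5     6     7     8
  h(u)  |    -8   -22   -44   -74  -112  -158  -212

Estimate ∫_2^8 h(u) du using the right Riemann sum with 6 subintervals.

-622

Δu = 1.
Sum = 1·[(-22) + (-44) + (-74) + (-112) + (-158) + (-212)] = -622.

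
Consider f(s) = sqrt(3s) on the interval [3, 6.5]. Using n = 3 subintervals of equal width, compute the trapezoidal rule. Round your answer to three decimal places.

13.117

Δs = (6.5 − 3)/3 = 7/6.
f(3) ≈ 3.000, f(25/6) ≈ 3.536, f(16/3) ≈ 4.000, f(6.5) ≈ 4.416.
T_3 = (Δs/2)·[f(s_0) + 2f(s_1) + 2f(s_2) + f(s_3)].
Sum ≈ 13.117.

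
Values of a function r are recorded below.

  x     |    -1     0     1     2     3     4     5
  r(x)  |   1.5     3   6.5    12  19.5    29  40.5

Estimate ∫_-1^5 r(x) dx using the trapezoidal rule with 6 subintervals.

91

Δx = 1.
T_6 = (1/2)·[1.5 + 2·3 + 2·6.5 + 2·12 + 2·19.5 + 2·29 + 40.5] = 91.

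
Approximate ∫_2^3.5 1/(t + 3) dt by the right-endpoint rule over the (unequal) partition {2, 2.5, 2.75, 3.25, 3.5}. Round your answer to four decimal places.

Subinterval widths: 0.5, 0.25, 0.5, 0.25.
Right endpoints: 2.5, 2.75, 3.25, 3.5.
f(2.5) = 2/11, f(2.75) = 4/23, f(3.25) = 0.16, f(3.5) = 2/13.
Sum = Σ Δt_i · f(t_i).
Sum ≈ 0.2528.

0.2528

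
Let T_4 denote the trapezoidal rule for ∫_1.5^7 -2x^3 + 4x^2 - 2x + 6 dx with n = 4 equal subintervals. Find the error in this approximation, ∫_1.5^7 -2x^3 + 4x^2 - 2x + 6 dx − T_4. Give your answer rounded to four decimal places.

37.2611

Exact integral: ∫_1.5^7 f(x) dx ≈ -758.885417.
T_4 ≈ -796.146484.
Error ≈ -758.885417 − (-796.146484) ≈ 37.2611.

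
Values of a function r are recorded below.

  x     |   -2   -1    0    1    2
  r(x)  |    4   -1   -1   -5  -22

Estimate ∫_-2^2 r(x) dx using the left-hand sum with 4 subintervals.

-3

Δx = 1.
Sum = 1·[4 + (-1) + (-1) + (-5)] = -3.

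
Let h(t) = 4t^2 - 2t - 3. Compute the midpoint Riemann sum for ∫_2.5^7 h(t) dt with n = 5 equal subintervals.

Δt = (7 − 2.5)/5 = 0.9.
Midpoints: 2.95, 3.85, 4.75, 5.65, 6.55.
h(2.95) = 25.91, h(3.85) = 48.59, h(4.75) = 77.75, h(5.65) = 113.39, h(6.55) = 155.51.
Sum = Δt · [h(2.95) + h(3.85) + h(4.75) + h(5.65) + h(6.55)].
Sum = 379.035.

379.035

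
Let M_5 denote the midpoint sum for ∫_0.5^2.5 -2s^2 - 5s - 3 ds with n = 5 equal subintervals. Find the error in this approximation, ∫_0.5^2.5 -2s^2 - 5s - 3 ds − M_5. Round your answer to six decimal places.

Exact integral: ∫_0.5^2.5 f(s) ds ≈ -31.33333333.
M_5 = -31.28.
Error ≈ -31.33333333 − (-31.28) ≈ -0.053333.

-0.053333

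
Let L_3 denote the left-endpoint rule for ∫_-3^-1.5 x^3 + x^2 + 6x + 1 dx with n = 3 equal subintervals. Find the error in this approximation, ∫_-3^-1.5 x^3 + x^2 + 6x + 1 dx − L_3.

Exact integral: ∫_-3^-1.5 f(x) dx = -29.859375.
L_3 = -36.6875.
Error = -29.859375 − (-36.6875) = 6.828125.

6.828125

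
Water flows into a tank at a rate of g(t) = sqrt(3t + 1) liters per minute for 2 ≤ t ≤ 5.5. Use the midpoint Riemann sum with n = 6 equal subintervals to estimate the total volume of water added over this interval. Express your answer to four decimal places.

12.1557

Δt = (5.5 − 2)/6 = 7/12.
Midpoints: 55/24, 2.875, 83/24, 97/24, 4.625, 125/24.
g(55/24) ≈ 2.8062, g(2.875) ≈ 3.1024, g(83/24) ≈ 3.3727, g(97/24) ≈ 3.6228, g(4.625) ≈ 3.8568, g(125/24) ≈ 4.0774.
Sum = Δt · [g(55/24) + g(2.875) + g(83/24) + ...].
Sum ≈ 12.1557.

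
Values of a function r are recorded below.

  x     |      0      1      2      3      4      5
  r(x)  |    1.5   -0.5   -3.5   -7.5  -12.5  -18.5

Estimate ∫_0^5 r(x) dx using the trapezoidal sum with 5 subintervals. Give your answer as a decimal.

Δx = 1.
T_5 = (1/2)·[1.5 + 2·(-0.5) + 2·(-3.5) + 2·(-7.5) + 2·(-12.5) + (-18.5)] = -32.5.

-32.5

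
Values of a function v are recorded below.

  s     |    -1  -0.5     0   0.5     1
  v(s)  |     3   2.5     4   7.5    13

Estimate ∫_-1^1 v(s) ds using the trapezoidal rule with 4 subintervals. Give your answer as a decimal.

11

Δs = 0.5.
T_4 = (0.5/2)·[3 + 2·2.5 + 2·4 + 2·7.5 + 13] = 11.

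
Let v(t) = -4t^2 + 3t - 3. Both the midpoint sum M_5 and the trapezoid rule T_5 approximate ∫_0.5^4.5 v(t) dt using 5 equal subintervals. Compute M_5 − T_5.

2.56

M_5 = -102.48.
T_5 = -105.04.
M_5 − T_5 = 2.56.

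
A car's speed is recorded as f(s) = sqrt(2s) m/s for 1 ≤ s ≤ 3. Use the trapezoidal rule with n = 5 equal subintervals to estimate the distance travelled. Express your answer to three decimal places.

3.952

Δs = (3 − 1)/5 = 0.4.
f(1) ≈ 1.414, f(1.4) ≈ 1.673, f(1.8) ≈ 1.897, f(2.2) ≈ 2.098, f(2.6) ≈ 2.280, f(3) ≈ 2.449.
T_5 = (Δs/2)·[f(s_0) + 2f(s_1) + ... + 2f(s_{4}) + f(s_5)].
Sum ≈ 3.952.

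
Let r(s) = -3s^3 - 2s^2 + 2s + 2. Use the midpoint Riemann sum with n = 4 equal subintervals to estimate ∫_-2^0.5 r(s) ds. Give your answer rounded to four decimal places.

Δs = (0.5 − (-2))/4 = 0.625.
Midpoints: -1.6875, -1.0625, -0.4375, 0.1875.
r(-1.6875) = 30089/4096, r(-1.0625) = 4979/4096, r(-0.4375) = 4069/4096, r(0.1875) = 9359/4096.
Sum = Δs · [r(-1.6875) + r(-1.0625) + r(-0.4375) + r(0.1875)].
Sum ≈ 7.3999.

7.3999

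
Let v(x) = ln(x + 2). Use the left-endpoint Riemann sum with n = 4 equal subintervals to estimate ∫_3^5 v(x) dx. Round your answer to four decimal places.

Δx = (5 − 3)/4 = 0.5.
Left endpoints: 3, 3.5, 4, 4.5.
v(3) ≈ 1.6094, v(3.5) ≈ 1.7047, v(4) ≈ 1.7918, v(4.5) ≈ 1.8718.
Sum = Δx · [v(3) + v(3.5) + v(4) + v(4.5)].
Sum ≈ 3.4889.

3.4889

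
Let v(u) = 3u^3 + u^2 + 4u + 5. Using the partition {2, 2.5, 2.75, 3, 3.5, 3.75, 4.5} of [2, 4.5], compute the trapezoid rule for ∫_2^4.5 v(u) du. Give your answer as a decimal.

372.23046875

Subinterval widths: 0.5, 0.25, 0.25, 0.5, 0.25, 0.75.
v(2) = 41, v(2.5) = 68.125, v(2.75) = 85.953125, v(3) = 107, v(3.5) = 159.875, v(3.75) = 192.265625, v(4.5) = 316.625.
On each subinterval the trapezoid contributes (Δu_i/2)·[v(u_{i-1}) + v(u_i)].
Sum = 372.23046875.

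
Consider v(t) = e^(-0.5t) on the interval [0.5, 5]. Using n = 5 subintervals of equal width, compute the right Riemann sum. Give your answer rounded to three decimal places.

1.103

Δt = (5 − 0.5)/5 = 0.9.
Right endpoints: 1.4, 2.3, 3.2, 4.1, 5.
v(1.4) ≈ 0.497, v(2.3) ≈ 0.317, v(3.2) ≈ 0.202, v(4.1) ≈ 0.129, v(5) ≈ 0.082.
Sum = Δt · [v(1.4) + v(2.3) + v(3.2) + v(4.1) + v(5)].
Sum ≈ 1.103.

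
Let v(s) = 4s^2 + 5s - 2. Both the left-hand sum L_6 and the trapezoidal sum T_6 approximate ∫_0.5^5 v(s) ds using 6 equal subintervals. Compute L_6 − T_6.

L_6 = 175.5.
T_6 = 221.0625.
L_6 − T_6 = -45.5625.

-45.5625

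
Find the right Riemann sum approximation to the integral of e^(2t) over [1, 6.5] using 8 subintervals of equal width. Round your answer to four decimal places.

407080.0933

Δt = (6.5 − 1)/8 = 0.6875.
Right endpoints: 1.6875, 2.375, 3.0625, 3.75, 4.4375, 5.125, 5.8125, 6.5.
f(1.6875) ≈ 29.2243, f(2.375) ≈ 115.5843, f(3.0625) ≈ 457.1447, f(3.75) ≈ 1808.0424, f(4.4375) ≈ 7150.9465, f(5.125) ≈ 28282.5419, f(5.8125) ≈ 111859.6232, f(6.5) ≈ 442413.3920.
Sum = Δt · [f(1.6875) + f(2.375) + f(3.0625) + ...].
Sum ≈ 407080.0933.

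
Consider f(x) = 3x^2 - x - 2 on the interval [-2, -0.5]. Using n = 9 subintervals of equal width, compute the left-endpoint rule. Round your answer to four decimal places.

7.8333

Δx = (-0.5 − (-2))/9 = 1/6.
Left endpoints: -2, -11/6, -5/3, -1.5, -4/3, -7/6, -1, -5/6, -2/3.
f(-2) = 12, f(-11/6) = 119/12, f(-5/3) = 8, f(-1.5) = 6.25, f(-4/3) = 14/3, f(-7/6) = 3.25, f(-1) = 2, f(-5/6) = 11/12, f(-2/3) = 0.
Sum = Δx · [f(-2) + f(-11/6) + f(-5/3) + ...].
Sum ≈ 7.8333.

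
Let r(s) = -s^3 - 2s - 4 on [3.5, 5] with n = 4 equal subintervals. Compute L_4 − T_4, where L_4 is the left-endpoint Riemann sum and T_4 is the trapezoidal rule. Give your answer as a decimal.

L_4 ≈ -121.971680.
T_4 ≈ -137.932617.
L_4 − T_4 = 15.9609375.

15.9609375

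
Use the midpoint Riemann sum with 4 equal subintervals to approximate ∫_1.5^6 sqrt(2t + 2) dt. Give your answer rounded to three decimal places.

Δt = (6 − 1.5)/4 = 1.125.
Midpoints: 2.0625, 3.1875, 4.3125, 5.4375.
f(2.0625) ≈ 2.475, f(3.1875) ≈ 2.894, f(4.3125) ≈ 3.260, f(5.4375) ≈ 3.588.
Sum = Δt · [f(2.0625) + f(3.1875) + f(4.3125) + f(5.4375)].
Sum ≈ 13.744.

13.744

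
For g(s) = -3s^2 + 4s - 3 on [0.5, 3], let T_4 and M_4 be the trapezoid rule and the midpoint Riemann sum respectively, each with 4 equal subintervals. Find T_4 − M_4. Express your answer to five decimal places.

-0.73242

T_4 = -17.36328125.
M_4 ≈ -16.6308594.
T_4 − M_4 ≈ -0.73242.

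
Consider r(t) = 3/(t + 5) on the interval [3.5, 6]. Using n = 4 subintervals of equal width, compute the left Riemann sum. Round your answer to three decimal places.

0.799

Δt = (6 − 3.5)/4 = 0.625.
Left endpoints: 3.5, 4.125, 4.75, 5.375.
r(3.5) = 6/17, r(4.125) = 24/73, r(4.75) = 4/13, r(5.375) = 24/83.
Sum = Δt · [r(3.5) + r(4.125) + r(4.75) + r(5.375)].
Sum ≈ 0.799.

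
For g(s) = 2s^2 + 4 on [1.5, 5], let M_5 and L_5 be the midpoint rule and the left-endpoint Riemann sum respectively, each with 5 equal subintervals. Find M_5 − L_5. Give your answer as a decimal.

15.0675

M_5 = 94.7975.
L_5 = 79.73.
M_5 − L_5 = 15.0675.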